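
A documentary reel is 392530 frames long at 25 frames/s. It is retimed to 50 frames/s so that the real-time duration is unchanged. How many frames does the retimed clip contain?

785060 frames

Frames at target rate = 392530 × (50) / (25) = 785060.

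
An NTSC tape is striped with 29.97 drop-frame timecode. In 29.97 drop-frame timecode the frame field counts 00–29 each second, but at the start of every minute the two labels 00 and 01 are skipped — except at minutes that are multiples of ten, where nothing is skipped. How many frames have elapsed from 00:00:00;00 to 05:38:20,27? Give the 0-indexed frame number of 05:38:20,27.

As if non-drop at 30 labels/s: (5 × 3600 + 38 × 60 + 20) × 30 + 27 = 609027.
Minute boundaries passed: 338; those not divisible by 10: 338 − 33 = 305; dropped labels = 2 × 305 = 610.
Actual frame index = 609027 − 610 = 608417.

608417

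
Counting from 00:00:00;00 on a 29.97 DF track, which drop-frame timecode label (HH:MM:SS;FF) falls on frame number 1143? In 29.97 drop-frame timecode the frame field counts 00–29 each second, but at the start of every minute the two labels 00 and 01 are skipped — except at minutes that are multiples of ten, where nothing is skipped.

Each 10-minute DF block holds 10 × 60 × 30 − 9 × 2 = 17982 frames. 1143 ÷ 17982 → 0 full blocks, remainder 1143.
Within the partial block the first minute is 1800 frames and each further minute 1798, so 0 further minute boundaries passed. Total skipped labels = 18 × 0 + 2 × 0 = 0.
Non-drop label index = 1143 + 0 = 1143; at 30 labels/s that is 00:00:38:03, i.e. DF 00:00:38;03.

00:00:38;03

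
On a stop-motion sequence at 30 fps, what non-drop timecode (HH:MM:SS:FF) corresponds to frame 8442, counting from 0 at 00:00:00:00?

8442 ÷ 30 = 281 full seconds, remainder 12 frames.
281 s = 0 h 4 min 41 s.
Timecode: 00:04:41:12.

00:04:41:12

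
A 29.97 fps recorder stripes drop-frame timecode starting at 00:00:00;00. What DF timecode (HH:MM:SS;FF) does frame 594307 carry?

Each 10-minute DF block holds 10 × 60 × 30 − 9 × 2 = 17982 frames. 594307 ÷ 17982 → 33 full blocks, remainder 901.
Within the partial block the first minute is 1800 frames and each further minute 1798, so 0 further minute boundaries passed. Total skipped labels = 18 × 33 + 2 × 0 = 594.
Non-drop label index = 594307 + 594 = 594901; at 30 labels/s that is 05:30:30:01, i.e. DF 05:30:30;01.

05:30:30;01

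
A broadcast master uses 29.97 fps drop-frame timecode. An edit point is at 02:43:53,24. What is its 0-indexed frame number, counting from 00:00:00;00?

Complete 10-minute blocks: 16, each 17982 frames → 287712.
Remaining 3 whole minutes in the current block: 1800 + 2 × 1798 = 5396 frames.
Within the current minute: 53 × 30 + 24 − 2 = 1612 (labels ;00/;01 skipped at this minute). Total = 287712 + 5396 + 1612 = 294720.

294720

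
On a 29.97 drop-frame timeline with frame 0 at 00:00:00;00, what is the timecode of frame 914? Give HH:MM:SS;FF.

Ten DF minutes hold 17982 frames, so frame 914 lies in block 0 (frames 0–17981) with 914 frames into that block.
The block's first minute is 1800 frames and the rest 1798 each; 914 frames reaches minute 0, so 0 × 18 + 0 × 2 = 0 labels have been skipped so far.
Adding those back, label number 914 + 0 = 914 at 30 labels/s is 30 s + 14 f = 0 h 0 min 30 s frame 14, i.e. 00:00:30;14.

00:00:30;14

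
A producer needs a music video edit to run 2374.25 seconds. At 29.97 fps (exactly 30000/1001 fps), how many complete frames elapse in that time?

71156 frames

Frames = 2374.25 × 30000/1001 = 71227500/1001 ≈ 71156.3437.
Complete frames: 71156.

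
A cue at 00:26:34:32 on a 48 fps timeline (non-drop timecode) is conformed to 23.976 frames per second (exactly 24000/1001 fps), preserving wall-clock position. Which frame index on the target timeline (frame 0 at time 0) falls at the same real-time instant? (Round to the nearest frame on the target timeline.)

frame 38234

Source frame index: (0×3600 + 26×60 + 34) × 48 + 32 = 76544.
Real time: 76544 / (48) = 4784/3 s.
Target frame: (4784/3) × (24000/1001) = 2944000/77 ≈ 38233.766 → 38234.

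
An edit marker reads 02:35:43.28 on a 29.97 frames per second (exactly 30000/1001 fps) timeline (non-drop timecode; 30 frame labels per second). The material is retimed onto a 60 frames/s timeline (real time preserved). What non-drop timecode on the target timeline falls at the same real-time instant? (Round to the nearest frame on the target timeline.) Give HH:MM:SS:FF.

Source frame index: (2×3600 + 35×60 + 43) × 30 + 28 = 280318.
Real time: 280318 / (30000/1001) = 140299159/15000 s.
Target frame: (140299159/15000) × (60) = 140299159/250 ≈ 561196.636 → 561197.
At 60 labels/s: frame 561197 → 02:35:53:17.

02:35:53:17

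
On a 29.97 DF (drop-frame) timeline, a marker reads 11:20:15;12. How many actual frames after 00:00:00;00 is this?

1223238

Complete 10-minute blocks: 68, each 17982 frames → 1222776.
Remaining 0 whole minutes in the current block: 0 frames.
Within the current minute: 15 × 30 + 12 = 462. Total = 1222776 + 0 + 462 = 1223238.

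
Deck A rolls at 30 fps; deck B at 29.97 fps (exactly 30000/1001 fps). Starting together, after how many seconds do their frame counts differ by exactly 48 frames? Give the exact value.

1601.6 seconds

The gap grows by |30000/1001 − 30| = 30/1001 frames per second.
Time for a 48-frame gap: 48 ÷ (30/1001) = 1601.6 s.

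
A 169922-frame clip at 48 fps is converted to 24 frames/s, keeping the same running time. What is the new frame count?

84961 frames

Target frames = source frames × (target rate / source rate) = 169922 × (24)/(48) = 169922 × 1/2 = 84961.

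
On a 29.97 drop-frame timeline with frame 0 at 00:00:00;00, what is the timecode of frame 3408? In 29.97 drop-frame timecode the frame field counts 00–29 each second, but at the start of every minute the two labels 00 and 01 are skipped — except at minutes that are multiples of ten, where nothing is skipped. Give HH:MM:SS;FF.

00:01:53;20

Each 10-minute DF block holds 10 × 60 × 30 − 9 × 2 = 17982 frames. 3408 ÷ 17982 → 0 full blocks, remainder 3408.
Within the partial block the first minute is 1800 frames and each further minute 1798, so 1 further minute boundary passed. Total skipped labels = 18 × 0 + 2 × 1 = 2.
Non-drop label index = 3408 + 2 = 3410; at 30 labels/s that is 00:01:53:20, i.e. DF 00:01:53;20.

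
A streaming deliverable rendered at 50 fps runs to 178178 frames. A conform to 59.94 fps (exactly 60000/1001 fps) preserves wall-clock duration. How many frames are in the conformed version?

Target frames = source frames × (target rate / source rate) = 178178 × (60000/1001)/(50) = 178178 × 1200/1001 = 213600.

213600 frames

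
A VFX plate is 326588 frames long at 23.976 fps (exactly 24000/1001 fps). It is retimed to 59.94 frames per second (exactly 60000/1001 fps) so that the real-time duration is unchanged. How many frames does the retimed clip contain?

Target frames = source frames × (target rate / source rate) = 326588 × (60000/1001)/(24000/1001) = 326588 × 5/2 = 816470.

816470 frames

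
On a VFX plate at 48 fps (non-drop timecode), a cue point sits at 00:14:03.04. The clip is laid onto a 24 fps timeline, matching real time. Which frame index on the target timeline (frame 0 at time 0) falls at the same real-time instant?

frame 20234

Source frame index: (0×3600 + 14×60 + 3) × 48 + 4 = 40468.
Real time: 40468 / (48) = 10117/12 s.
Target frame: (10117/12) × (24) = 20234.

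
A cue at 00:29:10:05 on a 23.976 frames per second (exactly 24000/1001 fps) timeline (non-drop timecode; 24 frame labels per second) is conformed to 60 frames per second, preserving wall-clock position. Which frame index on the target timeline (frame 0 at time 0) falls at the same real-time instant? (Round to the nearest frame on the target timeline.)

Source frame index: (0×3600 + 29×60 + 10) × 24 + 5 = 42005.
Real time: 42005 / (24000/1001) = 8409401/4800 s.
Target frame: (8409401/4800) × (60) = 8409401/80 ≈ 105117.512 → 105118.

frame 105118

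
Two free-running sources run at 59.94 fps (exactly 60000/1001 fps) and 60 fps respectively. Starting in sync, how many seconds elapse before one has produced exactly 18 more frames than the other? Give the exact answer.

300.3 seconds

The gap grows by |60 − 60000/1001| = 60/1001 frames per second.
Time for a 18-frame gap: 18 ÷ (60/1001) = 300.3 s.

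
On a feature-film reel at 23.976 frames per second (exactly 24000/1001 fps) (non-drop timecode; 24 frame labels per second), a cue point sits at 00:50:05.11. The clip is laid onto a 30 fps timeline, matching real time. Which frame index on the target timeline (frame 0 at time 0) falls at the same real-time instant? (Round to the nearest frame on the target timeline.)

Source frame index: (0×3600 + 50×60 + 5) × 24 + 11 = 72131.
Real time: 72131 / (24000/1001) = 72203131/24000 s.
Target frame: (72203131/24000) × (30) = 72203131/800 ≈ 90253.914 → 90254.

frame 90254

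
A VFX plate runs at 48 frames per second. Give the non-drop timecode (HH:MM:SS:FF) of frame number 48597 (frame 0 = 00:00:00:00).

48597 ÷ 48 = 1012 full seconds, remainder 21 frames.
1012 s = 0 h 16 min 52 s.
Timecode: 00:16:52:21.

00:16:52:21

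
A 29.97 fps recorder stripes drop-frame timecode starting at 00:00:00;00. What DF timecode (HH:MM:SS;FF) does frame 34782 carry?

00:19:20;18

Ten DF minutes hold 17982 frames, so frame 34782 lies in block 1 (frames 17982–35963) with 16800 frames into that block.
The block's first minute is 1800 frames and the rest 1798 each; 16800 frames reaches minute 9, so 1 × 18 + 9 × 2 = 36 labels have been skipped so far.
Adding those back, label number 34782 + 36 = 34818 at 30 labels/s is 1160 s + 18 f = 0 h 19 min 20 s frame 18, i.e. 00:19:20;18.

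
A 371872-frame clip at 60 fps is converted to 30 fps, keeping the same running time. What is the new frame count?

Target frames = source frames × (target rate / source rate) = 371872 × (30)/(60) = 371872 × 1/2 = 185936.

185936 frames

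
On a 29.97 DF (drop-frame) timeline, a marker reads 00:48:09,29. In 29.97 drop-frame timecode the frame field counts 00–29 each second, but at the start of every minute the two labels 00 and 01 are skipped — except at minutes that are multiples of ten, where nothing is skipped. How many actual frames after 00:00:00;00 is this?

86611

As if non-drop at 30 labels/s: (0 × 3600 + 48 × 60 + 9) × 30 + 29 = 86699.
Minute boundaries passed: 48; those not divisible by 10: 48 − 4 = 44; dropped labels = 2 × 44 = 88.
Actual frame index = 86699 − 88 = 86611.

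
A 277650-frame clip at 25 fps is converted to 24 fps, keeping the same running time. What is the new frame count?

266544 frames

Target frames = source frames × (target rate / source rate) = 277650 × (24)/(25) = 277650 × 24/25 = 266544.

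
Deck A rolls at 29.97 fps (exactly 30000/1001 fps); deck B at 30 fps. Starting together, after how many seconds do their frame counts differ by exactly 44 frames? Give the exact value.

22022/15 seconds

The gap grows by |30 − 30000/1001| = 30/1001 frames per second.
Time for a 44-frame gap: 44 ÷ (30/1001) = 22022/15 s.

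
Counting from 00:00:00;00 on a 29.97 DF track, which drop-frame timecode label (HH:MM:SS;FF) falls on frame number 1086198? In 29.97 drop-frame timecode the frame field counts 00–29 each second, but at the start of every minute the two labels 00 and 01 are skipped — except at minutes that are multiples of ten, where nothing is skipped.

Each 10-minute DF block holds 10 × 60 × 30 − 9 × 2 = 17982 frames. 1086198 ÷ 17982 → 60 full blocks, remainder 7278.
Within the partial block the first minute is 1800 frames and each further minute 1798, so 4 further minute boundaries passed. Total skipped labels = 18 × 60 + 2 × 4 = 1088.
Non-drop label index = 1086198 + 1088 = 1087286; at 30 labels/s that is 10:04:02:26, i.e. DF 10:04:02;26.

10:04:02;26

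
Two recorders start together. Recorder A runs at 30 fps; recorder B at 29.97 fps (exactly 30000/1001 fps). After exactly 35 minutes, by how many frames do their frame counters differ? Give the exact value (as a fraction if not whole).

35 min = 2100 s.
A emits 30 × 2100 = 63000 frames; B emits 30000/1001 × 2100 = 9000000/143.
Difference = 9000/143 frames (≈ 62.9371); B is behind A.

9000/143 frames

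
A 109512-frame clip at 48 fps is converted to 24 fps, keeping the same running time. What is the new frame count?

Target frames = source frames × (target rate / source rate) = 109512 × (24)/(48) = 109512 × 1/2 = 54756.

54756 frames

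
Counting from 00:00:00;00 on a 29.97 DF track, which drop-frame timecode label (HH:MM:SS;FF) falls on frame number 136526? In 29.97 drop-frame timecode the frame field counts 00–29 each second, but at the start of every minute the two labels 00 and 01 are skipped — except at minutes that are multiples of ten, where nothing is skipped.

Each 10-minute DF block holds 10 × 60 × 30 − 9 × 2 = 17982 frames. 136526 ÷ 17982 → 7 full blocks, remainder 10652.
Within the partial block the first minute is 1800 frames and each further minute 1798, so 5 further minute boundaries passed. Total skipped labels = 18 × 7 + 2 × 5 = 136.
Non-drop label index = 136526 + 136 = 136662; at 30 labels/s that is 01:15:55:12, i.e. DF 01:15:55;12.

01:15:55;12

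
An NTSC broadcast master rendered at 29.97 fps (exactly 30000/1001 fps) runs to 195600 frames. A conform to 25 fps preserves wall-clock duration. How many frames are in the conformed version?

Target frames = source frames × (target rate / source rate) = 195600 × (25)/(30000/1001) = 195600 × 1001/1200 = 163163.

163163 frames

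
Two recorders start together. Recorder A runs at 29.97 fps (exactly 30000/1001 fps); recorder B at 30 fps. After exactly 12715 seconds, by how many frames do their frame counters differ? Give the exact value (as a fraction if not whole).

381450/1001 frames

A emits 30000/1001 × 12715 = 381450000/1001 frames; B emits 30 × 12715 = 381450.
Difference = 381450/1001 frames (≈ 381.0689); B is ahead of A.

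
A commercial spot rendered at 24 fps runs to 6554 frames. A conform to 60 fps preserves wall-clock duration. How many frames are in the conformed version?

Target frames = source frames × (target rate / source rate) = 6554 × (60)/(24) = 6554 × 5/2 = 16385.

16385 frames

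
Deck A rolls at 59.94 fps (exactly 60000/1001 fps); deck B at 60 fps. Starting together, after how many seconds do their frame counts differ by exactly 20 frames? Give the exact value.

The gap grows by |60 − 60000/1001| = 60/1001 frames per second.
Time for a 20-frame gap: 20 ÷ (60/1001) = 1001/3 s.

1001/3 seconds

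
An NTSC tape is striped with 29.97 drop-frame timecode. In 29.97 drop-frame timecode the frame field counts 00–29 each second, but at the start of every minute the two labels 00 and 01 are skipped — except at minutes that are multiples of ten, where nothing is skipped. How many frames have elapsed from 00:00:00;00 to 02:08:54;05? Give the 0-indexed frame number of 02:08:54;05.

231793

Complete 10-minute blocks: 12, each 17982 frames → 215784.
Remaining 8 whole minutes in the current block: 1800 + 7 × 1798 = 14386 frames.
Within the current minute: 54 × 30 + 5 − 2 = 1623 (labels ;00/;01 skipped at this minute). Total = 215784 + 14386 + 1623 = 231793.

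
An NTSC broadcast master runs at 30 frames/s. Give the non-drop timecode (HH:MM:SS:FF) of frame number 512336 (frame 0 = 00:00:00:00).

512336 ÷ 30 = 17077 full seconds, remainder 26 frames.
17077 s = 4 h 44 min 37 s.
Timecode: 04:44:37:26.

04:44:37:26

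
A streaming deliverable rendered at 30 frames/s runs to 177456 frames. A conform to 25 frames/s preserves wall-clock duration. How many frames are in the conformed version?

147880 frames

Target frames = source frames × (target rate / source rate) = 177456 × (25)/(30) = 177456 × 5/6 = 147880.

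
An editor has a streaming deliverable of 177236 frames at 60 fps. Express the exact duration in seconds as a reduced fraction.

44309/15 seconds

Running time = 177236 ÷ (60) = 177236 × 1/60 = 44309/15 s.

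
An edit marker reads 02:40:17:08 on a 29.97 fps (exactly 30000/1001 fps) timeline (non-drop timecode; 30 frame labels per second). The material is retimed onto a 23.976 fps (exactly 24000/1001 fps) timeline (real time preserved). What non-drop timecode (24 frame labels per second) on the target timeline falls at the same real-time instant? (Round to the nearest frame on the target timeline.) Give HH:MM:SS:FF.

02:40:17:06

Source frame index: (2×3600 + 40×60 + 17) × 30 + 8 = 288518.
Real time: 288518 / (30000/1001) = 144403259/15000 s.
Target frame: (144403259/15000) × (24000/1001) = 1154072/5 ≈ 230814.400 → 230814.
At 24 labels/s: frame 230814 → 02:40:17:06.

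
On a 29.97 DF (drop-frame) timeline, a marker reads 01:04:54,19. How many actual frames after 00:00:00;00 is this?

As if non-drop at 30 labels/s: (1 × 3600 + 4 × 60 + 54) × 30 + 19 = 116839.
Minute boundaries passed: 64; those not divisible by 10: 64 − 6 = 58; dropped labels = 2 × 58 = 116.
Actual frame index = 116839 − 116 = 116723.

116723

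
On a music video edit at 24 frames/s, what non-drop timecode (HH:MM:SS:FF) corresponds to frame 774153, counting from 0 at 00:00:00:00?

774153 ÷ 24 = 32256 full seconds, remainder 9 frames.
32256 s = 8 h 57 min 36 s.
Timecode: 08:57:36:09.

08:57:36:09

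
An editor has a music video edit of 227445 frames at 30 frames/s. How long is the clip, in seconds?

Running time = 227445 / (30) = 7581.5 s.

7581.5 seconds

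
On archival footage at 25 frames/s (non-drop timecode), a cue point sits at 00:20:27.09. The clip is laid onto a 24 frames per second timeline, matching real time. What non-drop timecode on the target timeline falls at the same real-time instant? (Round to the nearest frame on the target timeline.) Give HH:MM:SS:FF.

00:20:27:09

Source frame index: (0×3600 + 20×60 + 27) × 25 + 9 = 30684.
Real time: 30684 / (25) = 30684/25 s.
Target frame: (30684/25) × (24) = 736416/25 ≈ 29456.640 → 29457.
At 24 labels/s: frame 29457 → 00:20:27:09.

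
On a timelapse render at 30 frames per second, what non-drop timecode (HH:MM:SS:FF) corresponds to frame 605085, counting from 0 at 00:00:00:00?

05:36:09:15

605085 ÷ 30 = 20169 full seconds, remainder 15 frames.
20169 s = 5 h 36 min 9 s.
Timecode: 05:36:09:15.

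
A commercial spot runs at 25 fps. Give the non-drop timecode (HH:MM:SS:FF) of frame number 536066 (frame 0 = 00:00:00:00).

05:57:22:16

536066 ÷ 25 = 21442 full seconds, remainder 16 frames.
21442 s = 5 h 57 min 22 s.
Timecode: 05:57:22:16.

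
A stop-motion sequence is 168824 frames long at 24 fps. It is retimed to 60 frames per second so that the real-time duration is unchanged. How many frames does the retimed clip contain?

Frames at target rate = 168824 × (60) / (24) = 422060.

422060 frames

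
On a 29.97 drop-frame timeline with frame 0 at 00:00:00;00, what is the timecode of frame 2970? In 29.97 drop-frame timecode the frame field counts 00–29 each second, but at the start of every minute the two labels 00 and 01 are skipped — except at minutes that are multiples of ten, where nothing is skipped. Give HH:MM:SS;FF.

00:01:39;02

Ten DF minutes hold 17982 frames, so frame 2970 lies in block 0 (frames 0–17981) with 2970 frames into that block.
The block's first minute is 1800 frames and the rest 1798 each; 2970 frames reaches minute 1, so 0 × 18 + 1 × 2 = 2 labels have been skipped so far.
Adding those back, label number 2970 + 2 = 2972 at 30 labels/s is 99 s + 2 f = 0 h 1 min 39 s frame 2, i.e. 00:01:39;02.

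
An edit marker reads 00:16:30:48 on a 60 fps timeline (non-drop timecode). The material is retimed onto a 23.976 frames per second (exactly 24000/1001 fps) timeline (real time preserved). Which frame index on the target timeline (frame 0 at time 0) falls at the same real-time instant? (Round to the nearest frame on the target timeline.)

frame 23755

Source frame index: (0×3600 + 16×60 + 30) × 60 + 48 = 59448.
Real time: 59448 / (60) = 4954/5 s.
Target frame: (4954/5) × (24000/1001) = 23779200/1001 ≈ 23755.445 → 23755.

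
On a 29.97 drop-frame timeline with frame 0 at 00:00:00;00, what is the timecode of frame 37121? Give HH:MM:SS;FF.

00:20:38;17

Ten DF minutes hold 17982 frames, so frame 37121 lies in block 2 (frames 35964–53945) with 1157 frames into that block.
The block's first minute is 1800 frames and the rest 1798 each; 1157 frames reaches minute 0, so 2 × 18 + 0 × 2 = 36 labels have been skipped so far.
Adding those back, label number 37121 + 36 = 37157 at 30 labels/s is 1238 s + 17 f = 0 h 20 min 38 s frame 17, i.e. 00:20:38;17.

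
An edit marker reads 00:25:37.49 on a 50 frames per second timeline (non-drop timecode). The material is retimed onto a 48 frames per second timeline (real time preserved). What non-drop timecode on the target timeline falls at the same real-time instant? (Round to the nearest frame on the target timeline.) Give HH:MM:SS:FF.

00:25:37:47

Source frame index: (0×3600 + 25×60 + 37) × 50 + 49 = 76899.
Real time: 76899 / (50) = 76899/50 s.
Target frame: (76899/50) × (48) = 1845576/25 ≈ 73823.040 → 73823.
At 48 labels/s: frame 73823 → 00:25:37:47.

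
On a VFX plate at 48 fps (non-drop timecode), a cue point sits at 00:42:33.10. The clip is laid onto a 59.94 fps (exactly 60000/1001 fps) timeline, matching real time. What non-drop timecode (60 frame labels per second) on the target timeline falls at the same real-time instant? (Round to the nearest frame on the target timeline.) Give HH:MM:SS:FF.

00:42:30:39

Source frame index: (0×3600 + 42×60 + 33) × 48 + 10 = 122554.
Real time: 122554 / (48) = 61277/24 s.
Target frame: (61277/24) × (60000/1001) = 153192500/1001 ≈ 153039.461 → 153039.
At 60 labels/s: frame 153039 → 00:42:30:39.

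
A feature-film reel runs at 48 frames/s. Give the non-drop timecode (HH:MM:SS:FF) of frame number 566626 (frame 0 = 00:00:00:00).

566626 ÷ 48 = 11804 full seconds, remainder 34 frames.
11804 s = 3 h 16 min 44 s.
Timecode: 03:16:44:34.

03:16:44:34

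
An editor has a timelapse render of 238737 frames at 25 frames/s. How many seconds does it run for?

9549.48 seconds

Running time = 238737 / (25) = 9549.48 s.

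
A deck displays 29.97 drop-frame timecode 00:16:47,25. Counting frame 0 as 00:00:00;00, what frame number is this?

30205

As if non-drop at 30 labels/s: (0 × 3600 + 16 × 60 + 47) × 30 + 25 = 30235.
Minute boundaries passed: 16; those not divisible by 10: 16 − 1 = 15; dropped labels = 2 × 15 = 30.
Actual frame index = 30235 − 30 = 30205.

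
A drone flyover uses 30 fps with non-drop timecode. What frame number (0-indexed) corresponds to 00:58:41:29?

frame 105659

Total seconds to the label: (0 × 3600 + 58 × 60 + 41) = 3521.
Frame index = 3521 × 30 + 29 = 105659.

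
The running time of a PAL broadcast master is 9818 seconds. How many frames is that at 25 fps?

245450 frames

Frames = 9818 × 25 = 245450.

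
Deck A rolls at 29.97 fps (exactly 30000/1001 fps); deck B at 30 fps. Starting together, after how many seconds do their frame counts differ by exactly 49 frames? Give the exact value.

The gap grows by |30 − 30000/1001| = 30/1001 frames per second.
Time for a 49-frame gap: 49 ÷ (30/1001) = 49049/30 s.

49049/30 seconds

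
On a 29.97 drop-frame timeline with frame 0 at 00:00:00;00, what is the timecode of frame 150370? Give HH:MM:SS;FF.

01:23:37;10

Ten DF minutes hold 17982 frames, so frame 150370 lies in block 8 (frames 143856–161837) with 6514 frames into that block.
The block's first minute is 1800 frames and the rest 1798 each; 6514 frames reaches minute 3, so 8 × 18 + 3 × 2 = 150 labels have been skipped so far.
Adding those back, label number 150370 + 150 = 150520 at 30 labels/s is 5017 s + 10 f = 1 h 23 min 37 s frame 10, i.e. 01:23:37;10.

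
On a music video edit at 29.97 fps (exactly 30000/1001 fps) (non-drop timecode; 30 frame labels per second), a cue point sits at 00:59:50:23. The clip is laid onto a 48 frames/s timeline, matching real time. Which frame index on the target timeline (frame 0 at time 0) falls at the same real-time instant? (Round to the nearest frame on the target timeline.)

frame 172529

Source frame index: (0×3600 + 59×60 + 50) × 30 + 23 = 107723.
Real time: 107723 / (30000/1001) = 107830723/30000 s.
Target frame: (107830723/30000) × (48) = 107830723/625 ≈ 172529.157 → 172529.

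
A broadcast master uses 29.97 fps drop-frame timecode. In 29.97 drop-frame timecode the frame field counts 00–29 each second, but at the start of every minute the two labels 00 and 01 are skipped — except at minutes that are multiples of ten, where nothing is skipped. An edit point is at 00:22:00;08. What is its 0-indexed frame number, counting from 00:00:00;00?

39568

As if non-drop at 30 labels/s: (0 × 3600 + 22 × 60 + 0) × 30 + 8 = 39608.
Minute boundaries passed: 22; those not divisible by 10: 22 − 2 = 20; dropped labels = 2 × 20 = 40.
Actual frame index = 39608 − 40 = 39568.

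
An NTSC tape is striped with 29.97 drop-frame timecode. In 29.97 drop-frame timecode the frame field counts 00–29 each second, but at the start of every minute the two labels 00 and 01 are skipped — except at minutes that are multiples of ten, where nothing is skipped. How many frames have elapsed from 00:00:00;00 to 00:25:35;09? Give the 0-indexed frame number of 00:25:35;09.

46013

As if non-drop at 30 labels/s: (0 × 3600 + 25 × 60 + 35) × 30 + 9 = 46059.
Minute boundaries passed: 25; those not divisible by 10: 25 − 2 = 23; dropped labels = 2 × 23 = 46.
Actual frame index = 46059 − 46 = 46013.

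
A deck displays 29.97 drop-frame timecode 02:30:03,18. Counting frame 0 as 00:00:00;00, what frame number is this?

269838

Complete 10-minute blocks: 15, each 17982 frames → 269730.
Remaining 0 whole minutes in the current block: 0 frames.
Within the current minute: 3 × 30 + 18 = 108. Total = 269730 + 0 + 108 = 269838.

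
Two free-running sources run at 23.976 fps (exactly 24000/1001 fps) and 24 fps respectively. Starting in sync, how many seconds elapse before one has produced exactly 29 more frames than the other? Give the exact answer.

29029/24 seconds

The gap grows by |24 − 24000/1001| = 24/1001 frames per second.
Time for a 29-frame gap: 29 ÷ (24/1001) = 29029/24 s.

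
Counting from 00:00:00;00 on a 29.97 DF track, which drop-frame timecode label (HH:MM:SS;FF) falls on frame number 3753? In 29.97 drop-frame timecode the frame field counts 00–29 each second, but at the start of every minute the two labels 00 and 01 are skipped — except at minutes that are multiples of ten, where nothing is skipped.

Each 10-minute DF block holds 10 × 60 × 30 − 9 × 2 = 17982 frames. 3753 ÷ 17982 → 0 full blocks, remainder 3753.
Within the partial block the first minute is 1800 frames and each further minute 1798, so 2 further minute boundaries passed. Total skipped labels = 18 × 0 + 2 × 2 = 4.
Non-drop label index = 3753 + 4 = 3757; at 30 labels/s that is 00:02:05:07, i.e. DF 00:02:05;07.

00:02:05;07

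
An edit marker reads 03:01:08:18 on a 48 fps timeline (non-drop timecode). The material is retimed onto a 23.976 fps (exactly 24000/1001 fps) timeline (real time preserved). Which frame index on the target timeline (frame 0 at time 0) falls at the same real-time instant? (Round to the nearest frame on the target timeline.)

frame 260580

Source frame index: (3×3600 + 1×60 + 8) × 48 + 18 = 521682.
Real time: 521682 / (48) = 86947/8 s.
Target frame: (86947/8) × (24000/1001) = 37263000/143 ≈ 260580.420 → 260580.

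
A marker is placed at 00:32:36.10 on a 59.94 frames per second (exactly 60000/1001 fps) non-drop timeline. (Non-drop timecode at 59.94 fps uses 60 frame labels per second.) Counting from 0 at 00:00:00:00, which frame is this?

frame 117370

Total seconds to the label: (0 × 3600 + 32 × 60 + 36) = 1956.
Frame index = 1956 × 60 + 10 = 117370.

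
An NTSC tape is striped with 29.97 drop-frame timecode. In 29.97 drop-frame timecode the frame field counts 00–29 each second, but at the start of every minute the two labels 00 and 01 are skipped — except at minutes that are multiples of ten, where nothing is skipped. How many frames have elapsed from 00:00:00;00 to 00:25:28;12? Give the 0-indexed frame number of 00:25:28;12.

45806

Complete 10-minute blocks: 2, each 17982 frames → 35964.
Remaining 5 whole minutes in the current block: 1800 + 4 × 1798 = 8992 frames.
Within the current minute: 28 × 30 + 12 − 2 = 850 (labels ;00/;01 skipped at this minute). Total = 35964 + 8992 + 850 = 45806.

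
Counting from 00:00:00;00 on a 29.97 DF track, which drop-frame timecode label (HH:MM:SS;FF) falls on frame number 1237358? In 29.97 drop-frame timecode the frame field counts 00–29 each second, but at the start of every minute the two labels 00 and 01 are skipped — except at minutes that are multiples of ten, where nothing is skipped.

11:28:06;18

Each 10-minute DF block holds 10 × 60 × 30 − 9 × 2 = 17982 frames. 1237358 ÷ 17982 → 68 full blocks, remainder 14582.
Within the partial block the first minute is 1800 frames and each further minute 1798, so 8 further minute boundaries passed. Total skipped labels = 18 × 68 + 2 × 8 = 1240.
Non-drop label index = 1237358 + 1240 = 1238598; at 30 labels/s that is 11:28:06:18, i.e. DF 11:28:06;18.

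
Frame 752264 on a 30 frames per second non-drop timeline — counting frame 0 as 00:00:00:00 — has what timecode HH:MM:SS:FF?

06:57:55:14

752264 ÷ 30 = 25075 full seconds, remainder 14 frames.
25075 s = 6 h 57 min 55 s.
Timecode: 06:57:55:14.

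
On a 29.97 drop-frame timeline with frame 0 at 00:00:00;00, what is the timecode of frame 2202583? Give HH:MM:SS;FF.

Ten DF minutes hold 17982 frames, so frame 2202583 lies in block 122 (frames 2193804–2211785) with 8779 frames into that block.
The block's first minute is 1800 frames and the rest 1798 each; 8779 frames reaches minute 4, so 122 × 18 + 4 × 2 = 2204 labels have been skipped so far.
Adding those back, label number 2202583 + 2204 = 2204787 at 30 labels/s is 73492 s + 27 f = 20 h 24 min 52 s frame 27, i.e. 20:24:52;27.

20:24:52;27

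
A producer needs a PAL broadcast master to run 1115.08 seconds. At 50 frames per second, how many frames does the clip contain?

Frames = 1115.08 × 50 = 55754.

55754 frames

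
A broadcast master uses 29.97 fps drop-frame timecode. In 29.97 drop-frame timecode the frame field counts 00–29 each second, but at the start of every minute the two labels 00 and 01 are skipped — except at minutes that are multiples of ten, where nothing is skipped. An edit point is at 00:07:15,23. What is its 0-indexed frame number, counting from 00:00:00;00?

As if non-drop at 30 labels/s: (0 × 3600 + 7 × 60 + 15) × 30 + 23 = 13073.
Minute boundaries passed: 7; those not divisible by 10: 7 − 0 = 7; dropped labels = 2 × 7 = 14.
Actual frame index = 13073 − 14 = 13059.

13059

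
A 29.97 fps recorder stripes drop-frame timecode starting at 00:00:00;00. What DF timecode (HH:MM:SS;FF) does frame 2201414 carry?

20:24:13;28

Ten DF minutes hold 17982 frames, so frame 2201414 lies in block 122 (frames 2193804–2211785) with 7610 frames into that block.
The block's first minute is 1800 frames and the rest 1798 each; 7610 frames reaches minute 4, so 122 × 18 + 4 × 2 = 2204 labels have been skipped so far.
Adding those back, label number 2201414 + 2204 = 2203618 at 30 labels/s is 73453 s + 28 f = 20 h 24 min 13 s frame 28, i.e. 20:24:13;28.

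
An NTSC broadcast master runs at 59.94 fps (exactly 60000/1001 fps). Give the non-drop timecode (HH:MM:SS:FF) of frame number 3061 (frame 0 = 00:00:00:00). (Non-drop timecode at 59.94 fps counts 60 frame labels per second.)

00:00:51:01

3061 ÷ 60 = 51 full seconds, remainder 1 frame.
51 s = 0 h 0 min 51 s.
Timecode: 00:00:51:01.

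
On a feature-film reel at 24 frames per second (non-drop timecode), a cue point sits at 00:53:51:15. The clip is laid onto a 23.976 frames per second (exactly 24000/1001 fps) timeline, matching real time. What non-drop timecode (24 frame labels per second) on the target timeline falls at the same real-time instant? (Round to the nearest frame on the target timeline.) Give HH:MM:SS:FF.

Source frame index: (0×3600 + 53×60 + 51) × 24 + 15 = 77559.
Real time: 77559 / (24) = 25853/8 s.
Target frame: (25853/8) × (24000/1001) = 77559000/1001 ≈ 77481.518 → 77482.
At 24 labels/s: frame 77482 → 00:53:48:10.

00:53:48:10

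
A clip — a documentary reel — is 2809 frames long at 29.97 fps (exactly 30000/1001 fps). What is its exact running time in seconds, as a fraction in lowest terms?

2811809/30000 seconds

Running time = 2809 ÷ (30000/1001) = 2809 × 1001/30000 = 2811809/30000 s.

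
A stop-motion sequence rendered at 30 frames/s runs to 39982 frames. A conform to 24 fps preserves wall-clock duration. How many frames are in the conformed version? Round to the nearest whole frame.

Frames at target rate = 39982 × (24) / (30) = 159928/5 ≈ 31985.600.
Nearest whole frame: 31986.

31986 frames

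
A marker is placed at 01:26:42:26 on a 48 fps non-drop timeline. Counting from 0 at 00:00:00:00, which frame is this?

249722

Total seconds to the label: (1 × 3600 + 26 × 60 + 42) = 5202.
Frame index = 5202 × 48 + 26 = 249722.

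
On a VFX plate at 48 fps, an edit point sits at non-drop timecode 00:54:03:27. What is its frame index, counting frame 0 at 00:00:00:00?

Total seconds to the label: (0 × 3600 + 54 × 60 + 3) = 3243.
Frame index = 3243 × 48 + 27 = 155691.

155691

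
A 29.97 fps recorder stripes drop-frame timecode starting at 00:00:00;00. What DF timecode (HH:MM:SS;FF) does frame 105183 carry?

00:58:29;19

Each 10-minute DF block holds 10 × 60 × 30 − 9 × 2 = 17982 frames. 105183 ÷ 17982 → 5 full blocks, remainder 15273.
Within the partial block the first minute is 1800 frames and each further minute 1798, so 8 further minute boundaries passed. Total skipped labels = 18 × 5 + 2 × 8 = 106.
Non-drop label index = 105183 + 106 = 105289; at 30 labels/s that is 00:58:29:19, i.e. DF 00:58:29;19.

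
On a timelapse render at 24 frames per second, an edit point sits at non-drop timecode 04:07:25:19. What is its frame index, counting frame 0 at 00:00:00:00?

frame 356299

Total seconds to the label: (4 × 3600 + 7 × 60 + 25) = 14845.
Frame index = 14845 × 24 + 19 = 356299.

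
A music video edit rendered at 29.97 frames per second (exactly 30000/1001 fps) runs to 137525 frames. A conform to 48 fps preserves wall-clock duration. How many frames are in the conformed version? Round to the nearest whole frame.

220260 frames

Frames at target rate = 137525 × (48) / (30000/1001) = 5506501/25 ≈ 220260.040.
Nearest whole frame: 220260.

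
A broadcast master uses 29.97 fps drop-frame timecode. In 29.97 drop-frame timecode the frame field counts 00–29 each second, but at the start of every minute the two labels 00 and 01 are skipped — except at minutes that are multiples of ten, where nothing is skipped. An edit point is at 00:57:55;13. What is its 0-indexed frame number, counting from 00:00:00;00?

104159

Complete 10-minute blocks: 5, each 17982 frames → 89910.
Remaining 7 whole minutes in the current block: 1800 + 6 × 1798 = 12588 frames.
Within the current minute: 55 × 30 + 13 − 2 = 1661 (labels ;00/;01 skipped at this minute). Total = 89910 + 12588 + 1661 = 104159.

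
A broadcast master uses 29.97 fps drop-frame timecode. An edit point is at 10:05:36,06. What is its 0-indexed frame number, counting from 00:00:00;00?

1088996

As if non-drop at 30 labels/s: (10 × 3600 + 5 × 60 + 36) × 30 + 6 = 1090086.
Minute boundaries passed: 605; those not divisible by 10: 605 − 60 = 545; dropped labels = 2 × 545 = 1090.
Actual frame index = 1090086 − 1090 = 1088996.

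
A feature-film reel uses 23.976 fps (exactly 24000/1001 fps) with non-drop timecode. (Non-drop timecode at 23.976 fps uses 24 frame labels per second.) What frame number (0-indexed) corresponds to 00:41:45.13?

frame 60133

Total seconds to the label: (0 × 3600 + 41 × 60 + 45) = 2505.
Frame index = 2505 × 24 + 13 = 60133.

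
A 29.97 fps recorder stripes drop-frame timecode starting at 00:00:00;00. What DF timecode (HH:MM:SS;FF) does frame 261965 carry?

Ten DF minutes hold 17982 frames, so frame 261965 lies in block 14 (frames 251748–269729) with 10217 frames into that block.
The block's first minute is 1800 frames and the rest 1798 each; 10217 frames reaches minute 5, so 14 × 18 + 5 × 2 = 262 labels have been skipped so far.
Adding those back, label number 261965 + 262 = 262227 at 30 labels/s is 8740 s + 27 f = 2 h 25 min 40 s frame 27, i.e. 02:25:40;27.

02:25:40;27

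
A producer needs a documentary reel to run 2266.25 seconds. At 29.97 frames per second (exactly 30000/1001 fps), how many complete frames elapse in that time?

67919 frames

Frames = 2266.25 × 30000/1001 = 9712500/143 ≈ 67919.5804.
Complete frames: 67919.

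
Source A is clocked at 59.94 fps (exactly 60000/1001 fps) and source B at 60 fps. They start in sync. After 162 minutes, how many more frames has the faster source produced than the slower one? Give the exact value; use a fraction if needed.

162 min = 9720 s.
A emits 60000/1001 × 9720 = 583200000/1001 frames; B emits 60 × 9720 = 583200.
Difference = 583200/1001 frames (≈ 582.6174); B is ahead of A.

583200/1001 frames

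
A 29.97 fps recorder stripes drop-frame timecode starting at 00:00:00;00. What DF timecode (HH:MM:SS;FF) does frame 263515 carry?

02:26:32;19

Each 10-minute DF block holds 10 × 60 × 30 − 9 × 2 = 17982 frames. 263515 ÷ 17982 → 14 full blocks, remainder 11767.
Within the partial block the first minute is 1800 frames and each further minute 1798, so 6 further minute boundaries passed. Total skipped labels = 18 × 14 + 2 × 6 = 264.
Non-drop label index = 263515 + 264 = 263779; at 30 labels/s that is 02:26:32:19, i.e. DF 02:26:32;19.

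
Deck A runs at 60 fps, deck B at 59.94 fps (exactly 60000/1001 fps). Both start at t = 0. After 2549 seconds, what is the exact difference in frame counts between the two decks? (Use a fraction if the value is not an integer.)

152940/1001 frames

A emits 60 × 2549 = 152940 frames; B emits 60000/1001 × 2549 = 152940000/1001.
Difference = 152940/1001 frames (≈ 152.7872); B is behind A.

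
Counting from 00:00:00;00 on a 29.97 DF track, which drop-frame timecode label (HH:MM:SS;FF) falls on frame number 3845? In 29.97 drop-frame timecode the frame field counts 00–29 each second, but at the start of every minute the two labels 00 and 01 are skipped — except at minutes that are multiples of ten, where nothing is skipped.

00:02:08;09

Each 10-minute DF block holds 10 × 60 × 30 − 9 × 2 = 17982 frames. 3845 ÷ 17982 → 0 full blocks, remainder 3845.
Within the partial block the first minute is 1800 frames and each further minute 1798, so 2 further minute boundaries passed. Total skipped labels = 18 × 0 + 2 × 2 = 4.
Non-drop label index = 3845 + 4 = 3849; at 30 labels/s that is 00:02:08:09, i.e. DF 00:02:08;09.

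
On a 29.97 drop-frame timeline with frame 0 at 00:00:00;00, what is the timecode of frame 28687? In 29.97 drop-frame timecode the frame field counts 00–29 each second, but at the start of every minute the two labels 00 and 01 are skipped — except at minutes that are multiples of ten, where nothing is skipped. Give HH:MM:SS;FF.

00:15:57;05

Ten DF minutes hold 17982 frames, so frame 28687 lies in block 1 (frames 17982–35963) with 10705 frames into that block.
The block's first minute is 1800 frames and the rest 1798 each; 10705 frames reaches minute 5, so 1 × 18 + 5 × 2 = 28 labels have been skipped so far.
Adding those back, label number 28687 + 28 = 28715 at 30 labels/s is 957 s + 5 f = 0 h 15 min 57 s frame 5, i.e. 00:15:57;05.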